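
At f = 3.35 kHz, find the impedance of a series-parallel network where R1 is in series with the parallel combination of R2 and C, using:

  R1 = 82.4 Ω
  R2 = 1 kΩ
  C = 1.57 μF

Step 1 — Angular frequency: ω = 2π·f = 2π·3350 = 2.105e+04 rad/s.
Step 2 — Component impedances:
  R1: Z = R = 82.4 Ω
  R2: Z = R = 1000 Ω
  C: Z = 1/(jωC) = -j/(ω·C) = 0 - j30.26 Ω
Step 3 — Parallel branch: R2 || C = 1/(1/R2 + 1/C) = 0.9149 - j30.23 Ω.
Step 4 — Series with R1: Z_total = R1 + (R2 || C) = 83.31 - j30.23 Ω = 88.63∠-19.9° Ω.

Z = 83.31 - j30.23 Ω = 88.63∠-19.9° Ω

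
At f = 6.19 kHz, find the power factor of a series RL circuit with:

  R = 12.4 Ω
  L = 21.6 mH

Step 1 — Angular frequency: ω = 2π·f = 2π·6190 = 3.889e+04 rad/s.
Step 2 — Component impedances:
  R: Z = R = 12.4 Ω
  L: Z = jωL = j·3.889e+04·0.0216 = 0 + j840.1 Ω
Step 3 — Series combination: Z_total = R + L = 12.4 + j840.1 Ω = 840.2∠89.2° Ω.
Step 4 — Power factor: PF = cos(φ) = Re(Z)/|Z| = 12.4/840.2 = 0.01476.
Step 5 — Type: Im(Z) = 840.1 ⇒ lagging (phase φ = 89.2°).

PF = 0.01476 (lagging, φ = 89.2°)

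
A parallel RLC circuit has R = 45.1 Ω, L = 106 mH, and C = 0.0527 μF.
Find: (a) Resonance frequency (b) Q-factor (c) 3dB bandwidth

Step 1 — Resonance: ω₀ = 1/√(LC) = 1/√(0.106·5.27e-08) = 1.338e+04 rad/s.
Step 2 — f₀ = ω₀/(2π) = 2129 Hz.
Step 3 — Parallel Q: Q = R/(ω₀L) = 45.1/(1.338e+04·0.106) = 0.0318.
Step 4 — Bandwidth: Δω = ω₀/Q = 4.207e+05 rad/s; BW = Δω/(2π) = 6.696e+04 Hz.

(a) f₀ = 2129 Hz  (b) Q = 0.0318  (c) BW = 6.696e+04 Hz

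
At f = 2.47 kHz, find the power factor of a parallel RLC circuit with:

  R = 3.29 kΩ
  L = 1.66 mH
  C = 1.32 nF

Step 1 — Angular frequency: ω = 2π·f = 2π·2470 = 1.552e+04 rad/s.
Step 2 — Component impedances:
  R: Z = R = 3290 Ω
  L: Z = jωL = j·1.552e+04·0.00166 = 0 + j25.76 Ω
  C: Z = 1/(jωC) = -j/(ω·C) = 0 - j4.881e+04 Ω
Step 3 — Parallel combination: 1/Z_total = 1/R + 1/L + 1/C; Z_total = 0.2019 + j25.77 Ω = 25.78∠89.6° Ω.
Step 4 — Power factor: PF = cos(φ) = Re(Z)/|Z| = 0.20193/25.775 = 0.007834.
Step 5 — Type: Im(Z) = 25.77 ⇒ lagging (phase φ = 89.6°).

PF = 0.007834 (lagging, φ = 89.6°)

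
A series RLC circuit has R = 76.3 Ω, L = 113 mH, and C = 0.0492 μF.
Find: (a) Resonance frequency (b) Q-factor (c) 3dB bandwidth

Step 1 — Resonance: ω₀ = 1/√(LC) = 1/√(0.113·4.92e-08) = 1.341e+04 rad/s.
Step 2 — f₀ = ω₀/(2π) = 2135 Hz.
Step 3 — Series Q: Q = ω₀L/R = 1.341e+04·0.113/76.3 = 19.86.
Step 4 — Bandwidth: Δω = ω₀/Q = 675.2 rad/s; BW = Δω/(2π) = 107.5 Hz.

(a) f₀ = 2135 Hz  (b) Q = 19.86  (c) BW = 107.5 Hz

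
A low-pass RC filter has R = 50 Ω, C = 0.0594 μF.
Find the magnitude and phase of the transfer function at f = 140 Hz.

Step 1 — Angular frequency: ω = 2π·140 = 879.6 rad/s.
Step 2 — Transfer function: H(jω) = 1/(1 + jωRC).
Step 3 — Denominator: 1 + jωRC = 1 + j·879.6·50·5.94e-08 = 1 + j0.002613.
Step 4 — H = 1 - j0.002613.
Step 5 — Magnitude: |H| = 1 (-0.0 dB); phase: φ = -0.1°.

|H| = 1 (-0.0 dB), φ = -0.1°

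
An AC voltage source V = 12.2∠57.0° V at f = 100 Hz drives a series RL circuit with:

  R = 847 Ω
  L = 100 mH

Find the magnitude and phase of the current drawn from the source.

Step 1 — Angular frequency: ω = 2π·f = 2π·100 = 628.3 rad/s.
Step 2 — Component impedances:
  R: Z = R = 847 Ω
  L: Z = jωL = j·628.3·0.1 = 0 + j62.83 Ω
Step 3 — Series combination: Z_total = R + L = 847 + j62.83 Ω = 849.3∠4.2° Ω.
Step 4 — Source phasor: V = 12.2∠57.0° V = 6.645 + j10.23 V.
Step 5 — Ohm's law: I = V / Z_total = (6.645 + j10.23) / (847 + j62.83) = 0.008693 + j0.01144 A.
Step 6 — Convert to polar: |I| = 0.01436 A, ∠I = 52.8°.

I = 0.01436∠52.8° A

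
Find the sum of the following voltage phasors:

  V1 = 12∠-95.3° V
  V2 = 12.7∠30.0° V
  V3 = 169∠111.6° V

Step 1 — Convert each phasor to rectangular form:
  V1 = 12·(cos(-95.3°) + j·sin(-95.3°)) = -1.108 - j11.95 V
  V2 = 12.7·(cos(30.0°) + j·sin(30.0°)) = 11 + j6.35 V
  V3 = 169·(cos(111.6°) + j·sin(111.6°)) = -62.21 + j157.1 V
Step 2 — Sum components: V_total = -52.32 + j151.5 V.
Step 3 — Convert to polar: |V_total| = 160.3 V, ∠V_total = 109.0°.

V_total = 160.3∠109.0° V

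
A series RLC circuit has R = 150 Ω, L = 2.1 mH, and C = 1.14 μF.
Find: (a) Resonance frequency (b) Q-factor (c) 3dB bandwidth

Step 1 — Resonance condition Im(Z)=0 gives ω₀ = 1/√(LC).
Step 2 — ω₀ = 1/√(0.0021·1.14e-06) = 2.044e+04 rad/s.
Step 3 — f₀ = ω₀/(2π) = 3253 Hz.
Step 4 — Series Q: Q = ω₀L/R = 2.044e+04·0.0021/150 = 0.2861.
Step 5 — 3dB bandwidth: Δω = ω₀/Q = 7.143e+04 rad/s; BW = Δω/(2π) = 1.137e+04 Hz.

(a) f₀ = 3253 Hz  (b) Q = 0.2861  (c) BW = 1.137e+04 Hz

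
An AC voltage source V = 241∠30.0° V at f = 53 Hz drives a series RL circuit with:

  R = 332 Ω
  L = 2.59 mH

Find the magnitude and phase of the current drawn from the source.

Step 1 — Angular frequency: ω = 2π·f = 2π·53 = 333 rad/s.
Step 2 — Component impedances:
  R: Z = R = 332 Ω
  L: Z = jωL = j·333·0.00259 = 0 + j0.8625 Ω
Step 3 — Series combination: Z_total = R + L = 332 + j0.8625 Ω = 332∠0.1° Ω.
Step 4 — Source phasor: V = 241∠30.0° V = 208.7 + j120.5 V.
Step 5 — Ohm's law: I = V / Z_total = (208.7 + j120.5) / (332 + j0.8625) = 0.6296 + j0.3613 A.
Step 6 — Convert to polar: |I| = 0.7259 A, ∠I = 29.9°.

I = 0.7259∠29.9° A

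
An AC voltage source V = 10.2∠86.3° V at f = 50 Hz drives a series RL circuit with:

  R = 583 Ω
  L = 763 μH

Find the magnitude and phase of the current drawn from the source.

Step 1 — Angular frequency: ω = 2π·f = 2π·50 = 314.2 rad/s.
Step 2 — Component impedances:
  R: Z = R = 583 Ω
  L: Z = jωL = j·314.2·0.000763 = 0 + j0.2397 Ω
Step 3 — Series combination: Z_total = R + L = 583 + j0.2397 Ω = 583∠0.0° Ω.
Step 4 — Source phasor: V = 10.2∠86.3° V = 0.6582 + j10.18 V.
Step 5 — Ohm's law: I = V / Z_total = (0.6582 + j10.18) / (583 + j0.2397) = 0.001136 + j0.01746 A.
Step 6 — Convert to polar: |I| = 0.0175 A, ∠I = 86.3°.

I = 0.0175∠86.3° A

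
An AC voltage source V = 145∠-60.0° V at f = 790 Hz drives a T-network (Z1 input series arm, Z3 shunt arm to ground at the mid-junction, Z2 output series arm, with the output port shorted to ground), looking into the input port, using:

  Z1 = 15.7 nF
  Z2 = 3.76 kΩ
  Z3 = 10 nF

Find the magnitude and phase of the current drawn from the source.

Step 1 — Angular frequency: ω = 2π·f = 2π·790 = 4964 rad/s.
Step 2 — Component impedances:
  Z1: Z = 1/(jωC) = -j/(ω·C) = 0 - j1.283e+04 Ω
  Z2: Z = R = 3760 Ω
  Z3: Z = 1/(jωC) = -j/(ω·C) = 0 - j2.015e+04 Ω
Step 3 — With the output port shorted to ground, the output series arm Z2 runs from the junction to ground; the shunt arm Z3 also runs from the junction to ground. They appear in parallel: Z3 || Z2 = 3633 - j678.1 Ω.
Step 4 — Series with input arm Z1: Z_in = Z1 + (Z3 || Z2) = 3633 - j1.351e+04 Ω = 1.399e+04∠-74.9° Ω.
Step 5 — Source phasor: V = 145∠-60.0° V = 72.5 - j125.6 V.
Step 6 — Ohm's law: I = V / Z_total = (72.5 - j125.6) / (3633 - j1.351e+04) = 0.01001 + j0.002673 A.
Step 7 — Convert to polar: |I| = 0.01036 A, ∠I = 14.9°.

I = 0.01036∠14.9° A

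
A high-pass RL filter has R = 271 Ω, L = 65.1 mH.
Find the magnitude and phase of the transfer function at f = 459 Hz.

Step 1 — Angular frequency: ω = 2π·459 = 2884 rad/s.
Step 2 — Transfer function: H(jω) = jωL/(R + jωL).
Step 3 — Numerator jωL = j·187.7; denominator R + jωL = 271 + j187.7.
Step 4 — H = 0.3243 + j0.4681.
Step 5 — Magnitude: |H| = 0.5695 (-4.9 dB); phase: φ = 55.3°.

|H| = 0.5695 (-4.9 dB), φ = 55.3°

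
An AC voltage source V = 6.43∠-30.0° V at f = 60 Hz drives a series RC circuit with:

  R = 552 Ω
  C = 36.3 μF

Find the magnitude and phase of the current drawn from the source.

Step 1 — Angular frequency: ω = 2π·f = 2π·60 = 377 rad/s.
Step 2 — Component impedances:
  R: Z = R = 552 Ω
  C: Z = 1/(jωC) = -j/(ω·C) = 0 - j73.07 Ω
Step 3 — Series combination: Z_total = R + C = 552 - j73.07 Ω = 556.8∠-7.5° Ω.
Step 4 — Source phasor: V = 6.43∠-30.0° V = 5.569 - j3.215 V.
Step 5 — Ohm's law: I = V / Z_total = (5.569 - j3.215) / (552 - j73.07) = 0.01067 - j0.004412 A.
Step 6 — Convert to polar: |I| = 0.01155 A, ∠I = -22.5°.

I = 0.01155∠-22.5° A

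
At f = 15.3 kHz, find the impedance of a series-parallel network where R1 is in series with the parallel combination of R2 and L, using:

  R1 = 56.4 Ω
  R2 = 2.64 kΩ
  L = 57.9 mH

Step 1 — Angular frequency: ω = 2π·f = 2π·1.53e+04 = 9.613e+04 rad/s.
Step 2 — Component impedances:
  R1: Z = R = 56.4 Ω
  R2: Z = R = 2640 Ω
  L: Z = jωL = j·9.613e+04·0.0579 = 0 + j5566 Ω
Step 3 — Parallel branch: R2 || L = 1/(1/R2 + 1/L) = 2155 + j1022 Ω.
Step 4 — Series with R1: Z_total = R1 + (R2 || L) = 2212 + j1022 Ω = 2436∠24.8° Ω.

Z = 2212 + j1022 Ω = 2436∠24.8° Ω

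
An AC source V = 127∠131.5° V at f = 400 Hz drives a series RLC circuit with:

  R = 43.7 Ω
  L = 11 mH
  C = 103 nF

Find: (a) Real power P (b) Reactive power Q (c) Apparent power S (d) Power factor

Step 1 — Angular frequency: ω = 2π·f = 2π·400 = 2513 rad/s.
Step 2 — Component impedances:
  R: Z = R = 43.7 Ω
  L: Z = jωL = j·2513·0.011 = 0 + j27.65 Ω
  C: Z = 1/(jωC) = -j/(ω·C) = 0 - j3863 Ω
Step 3 — Series combination: Z_total = R + L + C = 43.7 - j3835 Ω = 3836∠-89.3° Ω.
Step 4 — Source phasor: V = 127∠131.5° V = -84.15 + j95.12 V.
Step 5 — Current: I = V / Z = -0.02505 - j0.02166 A = 0.03311∠-139.2° A.
Step 6 — Complex power: S = V·I* = 0.04791 - j4.205 VA.
Step 7 — Real power: P = Re(S) = 0.04791 W.
Step 8 — Reactive power: Q = Im(S) = -4.205 VAR.
Step 9 — Apparent power: |S| = 4.205 VA.
Step 10 — Power factor: PF = P/|S| = 0.01139 (leading).

(a) P = 0.04791 W  (b) Q = -4.205 VAR  (c) S = 4.205 VA  (d) PF = 0.01139 (leading)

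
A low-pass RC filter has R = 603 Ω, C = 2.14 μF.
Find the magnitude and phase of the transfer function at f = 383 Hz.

Step 1 — Angular frequency: ω = 2π·383 = 2406 rad/s.
Step 2 — Transfer function: H(jω) = 1/(1 + jωRC).
Step 3 — Denominator: 1 + jωRC = 1 + j·2406·603·2.14e-06 = 1 + j3.105.
Step 4 — H = 0.09396 - j0.2918.
Step 5 — Magnitude: |H| = 0.3065 (-10.3 dB); phase: φ = -72.2°.

|H| = 0.3065 (-10.3 dB), φ = -72.2°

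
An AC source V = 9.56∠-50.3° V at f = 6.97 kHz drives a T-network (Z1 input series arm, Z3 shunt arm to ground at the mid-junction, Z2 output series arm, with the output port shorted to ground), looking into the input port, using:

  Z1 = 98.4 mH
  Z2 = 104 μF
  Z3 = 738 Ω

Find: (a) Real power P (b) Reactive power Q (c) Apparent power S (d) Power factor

Step 1 — Angular frequency: ω = 2π·f = 2π·6970 = 4.379e+04 rad/s.
Step 2 — Component impedances:
  Z1: Z = jωL = j·4.379e+04·0.0984 = 0 + j4309 Ω
  Z2: Z = 1/(jωC) = -j/(ω·C) = 0 - j0.2196 Ω
  Z3: Z = R = 738 Ω
Step 3 — With the output port shorted to ground, the output series arm Z2 runs from the junction to ground; the shunt arm Z3 also runs from the junction to ground. They appear in parallel: Z3 || Z2 = 6.532e-05 - j0.2196 Ω.
Step 4 — Series with input arm Z1: Z_in = Z1 + (Z3 || Z2) = 6.532e-05 + j4309 Ω = 4309∠90.0° Ω.
Step 5 — Source phasor: V = 9.56∠-50.3° V = 6.107 - j7.355 V.
Step 6 — Current: I = V / Z = -0.001707 - j0.001417 A = 0.002219∠-140.3° A.
Step 7 — Complex power: S = V·I* = 3.215e-10 + j0.02121 VA.
Step 8 — Real power: P = Re(S) = 3.215e-10 W.
Step 9 — Reactive power: Q = Im(S) = 0.02121 VAR.
Step 10 — Apparent power: |S| = 0.02121 VA.
Step 11 — Power factor: PF = P/|S| = 1.516e-08 (lagging).

(a) P = 3.215e-10 W  (b) Q = 0.02121 VAR  (c) S = 0.02121 VA  (d) PF = 1.516e-08 (lagging)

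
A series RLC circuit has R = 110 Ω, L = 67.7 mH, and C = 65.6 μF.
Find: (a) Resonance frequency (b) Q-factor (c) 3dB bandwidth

Step 1 — Resonance condition Im(Z)=0 gives ω₀ = 1/√(LC).
Step 2 — ω₀ = 1/√(0.0677·6.56e-05) = 474.5 rad/s.
Step 3 — f₀ = ω₀/(2π) = 75.52 Hz.
Step 4 — Series Q: Q = ω₀L/R = 474.5·0.0677/110 = 0.292.
Step 5 — 3dB bandwidth: Δω = ω₀/Q = 1625 rad/s; BW = Δω/(2π) = 258.6 Hz.

(a) f₀ = 75.52 Hz  (b) Q = 0.292  (c) BW = 258.6 Hz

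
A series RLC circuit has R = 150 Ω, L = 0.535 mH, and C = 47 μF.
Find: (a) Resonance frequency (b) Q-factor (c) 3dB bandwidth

Step 1 — Resonance condition Im(Z)=0 gives ω₀ = 1/√(LC).
Step 2 — ω₀ = 1/√(0.000535·4.7e-05) = 6306 rad/s.
Step 3 — f₀ = ω₀/(2π) = 1004 Hz.
Step 4 — Series Q: Q = ω₀L/R = 6306·0.000535/150 = 0.02249.
Step 5 — 3dB bandwidth: Δω = ω₀/Q = 2.804e+05 rad/s; BW = Δω/(2π) = 4.462e+04 Hz.

(a) f₀ = 1004 Hz  (b) Q = 0.02249  (c) BW = 4.462e+04 Hz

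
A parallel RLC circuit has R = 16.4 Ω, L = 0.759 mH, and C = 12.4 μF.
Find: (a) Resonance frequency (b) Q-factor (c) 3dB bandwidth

Step 1 — Resonance: ω₀ = 1/√(LC) = 1/√(0.000759·1.24e-05) = 1.031e+04 rad/s.
Step 2 — f₀ = ω₀/(2π) = 1641 Hz.
Step 3 — Parallel Q: Q = R/(ω₀L) = 16.4/(1.031e+04·0.000759) = 2.096.
Step 4 — Bandwidth: Δω = ω₀/Q = 4917 rad/s; BW = Δω/(2π) = 782.6 Hz.

(a) f₀ = 1641 Hz  (b) Q = 2.096  (c) BW = 782.6 Hz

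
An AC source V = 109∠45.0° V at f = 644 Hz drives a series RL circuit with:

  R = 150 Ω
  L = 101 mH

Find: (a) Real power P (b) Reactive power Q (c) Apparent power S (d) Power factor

Step 1 — Angular frequency: ω = 2π·f = 2π·644 = 4046 rad/s.
Step 2 — Component impedances:
  R: Z = R = 150 Ω
  L: Z = jωL = j·4046·0.101 = 0 + j408.7 Ω
Step 3 — Series combination: Z_total = R + L = 150 + j408.7 Ω = 435.3∠69.8° Ω.
Step 4 — Source phasor: V = 109∠45.0° V = 77.07 + j77.07 V.
Step 5 — Current: I = V / Z = 0.2272 - j0.1052 A = 0.2504∠-24.8° A.
Step 6 — Complex power: S = V·I* = 9.403 + j25.62 VA.
Step 7 — Real power: P = Re(S) = 9.403 W.
Step 8 — Reactive power: Q = Im(S) = 25.62 VAR.
Step 9 — Apparent power: |S| = 27.29 VA.
Step 10 — Power factor: PF = P/|S| = 0.3446 (lagging).

(a) P = 9.403 W  (b) Q = 25.62 VAR  (c) S = 27.29 VA  (d) PF = 0.3446 (lagging)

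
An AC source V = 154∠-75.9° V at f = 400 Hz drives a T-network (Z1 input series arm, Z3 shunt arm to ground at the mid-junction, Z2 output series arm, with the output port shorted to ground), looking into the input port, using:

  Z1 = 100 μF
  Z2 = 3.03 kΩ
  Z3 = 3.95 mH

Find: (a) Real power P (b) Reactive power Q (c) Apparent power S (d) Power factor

Step 1 — Angular frequency: ω = 2π·f = 2π·400 = 2513 rad/s.
Step 2 — Component impedances:
  Z1: Z = 1/(jωC) = -j/(ω·C) = 0 - j3.979 Ω
  Z2: Z = R = 3030 Ω
  Z3: Z = jωL = j·2513·0.00395 = 0 + j9.927 Ω
Step 3 — With the output port shorted to ground, the output series arm Z2 runs from the junction to ground; the shunt arm Z3 also runs from the junction to ground. They appear in parallel: Z3 || Z2 = 0.03253 + j9.927 Ω.
Step 4 — Series with input arm Z1: Z_in = Z1 + (Z3 || Z2) = 0.03253 + j5.948 Ω = 5.949∠89.7° Ω.
Step 5 — Source phasor: V = 154∠-75.9° V = 37.52 - j149.4 V.
Step 6 — Current: I = V / Z = -25.07 - j6.444 A = 25.89∠-165.6° A.
Step 7 — Complex power: S = V·I* = 21.8 + j3987 VA.
Step 8 — Real power: P = Re(S) = 21.8 W.
Step 9 — Reactive power: Q = Im(S) = 3987 VAR.
Step 10 — Apparent power: |S| = 3987 VA.
Step 11 — Power factor: PF = P/|S| = 0.005468 (lagging).

(a) P = 21.8 W  (b) Q = 3987 VAR  (c) S = 3987 VA  (d) PF = 0.005468 (lagging)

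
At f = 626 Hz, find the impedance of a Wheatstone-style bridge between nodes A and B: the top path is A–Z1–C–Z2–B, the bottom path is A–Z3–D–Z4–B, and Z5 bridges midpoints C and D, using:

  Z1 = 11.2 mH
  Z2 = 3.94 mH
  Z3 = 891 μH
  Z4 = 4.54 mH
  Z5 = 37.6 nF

Step 1 — Angular frequency: ω = 2π·f = 2π·626 = 3933 rad/s.
Step 2 — Component impedances:
  Z1: Z = jωL = j·3933·0.0112 = 0 + j44.05 Ω
  Z2: Z = jωL = j·3933·0.00394 = 0 + j15.5 Ω
  Z3: Z = jωL = j·3933·0.000891 = 0 + j3.505 Ω
  Z4: Z = jωL = j·3933·0.00454 = 0 + j17.86 Ω
  Z5: Z = 1/(jωC) = -j/(ω·C) = 0 - j6762 Ω
Step 3 — Bridge requires nodal analysis (the Z5 bridge couples midpoints C and D, so the two paths cannot be reduced to a simple series/parallel combination). Setting node B to ground and injecting 1 A at node A, the 3-node admittance system at A, C, D solves to V_A = Z_AB = 0 + j15.73 Ω = 15.73∠90.0° Ω.

Z = 0 + j15.73 Ω = 15.73∠90.0° Ω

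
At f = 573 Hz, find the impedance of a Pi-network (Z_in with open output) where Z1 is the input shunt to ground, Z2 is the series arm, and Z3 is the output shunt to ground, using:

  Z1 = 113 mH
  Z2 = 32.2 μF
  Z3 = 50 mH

Step 1 — Angular frequency: ω = 2π·f = 2π·573 = 3600 rad/s.
Step 2 — Component impedances:
  Z1: Z = jωL = j·3600·0.113 = 0 + j406.8 Ω
  Z2: Z = 1/(jωC) = -j/(ω·C) = 0 - j8.626 Ω
  Z3: Z = jωL = j·3600·0.05 = 0 + j180 Ω
Step 3 — With open output, the series arm Z2 and the output shunt Z3 appear in series to ground: Z2 + Z3 = 0 + j171.4 Ω.
Step 4 — Parallel with input shunt Z1: Z_in = Z1 || (Z2 + Z3) = 0 + j120.6 Ω = 120.6∠90.0° Ω.

Z = 0 + j120.6 Ω = 120.6∠90.0° Ω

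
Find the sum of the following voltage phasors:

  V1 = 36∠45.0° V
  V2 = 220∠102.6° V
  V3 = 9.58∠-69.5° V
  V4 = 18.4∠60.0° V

Step 1 — Convert each phasor to rectangular form:
  V1 = 36·(cos(45.0°) + j·sin(45.0°)) = 25.46 + j25.46 V
  V2 = 220·(cos(102.6°) + j·sin(102.6°)) = -47.99 + j214.7 V
  V3 = 9.58·(cos(-69.5°) + j·sin(-69.5°)) = 3.355 - j8.973 V
  V4 = 18.4·(cos(60.0°) + j·sin(60.0°)) = 9.2 + j15.93 V
Step 2 — Sum components: V_total = -9.981 + j247.1 V.
Step 3 — Convert to polar: |V_total| = 247.3 V, ∠V_total = 92.3°.

V_total = 247.3∠92.3° V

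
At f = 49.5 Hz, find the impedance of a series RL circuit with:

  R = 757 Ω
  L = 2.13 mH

Step 1 — Angular frequency: ω = 2π·f = 2π·49.5 = 311 rad/s.
Step 2 — Component impedances:
  R: Z = R = 757 Ω
  L: Z = jωL = j·311·0.00213 = 0 + j0.6625 Ω
Step 3 — Series combination: Z_total = R + L = 757 + j0.6625 Ω = 757∠0.1° Ω.

Z = 757 + j0.6625 Ω = 757∠0.1° Ω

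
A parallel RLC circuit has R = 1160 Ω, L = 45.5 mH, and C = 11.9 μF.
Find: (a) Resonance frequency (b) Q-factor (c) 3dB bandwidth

Step 1 — Resonance: ω₀ = 1/√(LC) = 1/√(0.0455·1.19e-05) = 1359 rad/s.
Step 2 — f₀ = ω₀/(2π) = 216.3 Hz.
Step 3 — Parallel Q: Q = R/(ω₀L) = 1160/(1359·0.0455) = 18.76.
Step 4 — Bandwidth: Δω = ω₀/Q = 72.44 rad/s; BW = Δω/(2π) = 11.53 Hz.

(a) f₀ = 216.3 Hz  (b) Q = 18.76  (c) BW = 11.53 Hz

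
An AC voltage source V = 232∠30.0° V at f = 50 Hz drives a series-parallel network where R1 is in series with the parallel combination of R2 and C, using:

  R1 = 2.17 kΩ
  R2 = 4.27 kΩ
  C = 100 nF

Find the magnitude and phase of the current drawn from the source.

Step 1 — Angular frequency: ω = 2π·f = 2π·50 = 314.2 rad/s.
Step 2 — Component impedances:
  R1: Z = R = 2170 Ω
  R2: Z = R = 4270 Ω
  C: Z = 1/(jωC) = -j/(ω·C) = 0 - j3.183e+04 Ω
Step 3 — Parallel branch: R2 || C = 1/(1/R2 + 1/C) = 4195 - j562.7 Ω.
Step 4 — Series with R1: Z_total = R1 + (R2 || C) = 6365 - j562.7 Ω = 6389∠-5.1° Ω.
Step 5 — Source phasor: V = 232∠30.0° V = 200.9 + j116 V.
Step 6 — Ohm's law: I = V / Z_total = (200.9 + j116) / (6365 - j562.7) = 0.02972 + j0.02085 A.
Step 7 — Convert to polar: |I| = 0.03631 A, ∠I = 35.1°.

I = 0.03631∠35.1° A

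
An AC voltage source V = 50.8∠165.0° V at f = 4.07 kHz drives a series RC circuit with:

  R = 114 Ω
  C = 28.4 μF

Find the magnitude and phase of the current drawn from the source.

Step 1 — Angular frequency: ω = 2π·f = 2π·4070 = 2.557e+04 rad/s.
Step 2 — Component impedances:
  R: Z = R = 114 Ω
  C: Z = 1/(jωC) = -j/(ω·C) = 0 - j1.377 Ω
Step 3 — Series combination: Z_total = R + C = 114 - j1.377 Ω = 114∠-0.7° Ω.
Step 4 — Source phasor: V = 50.8∠165.0° V = -49.07 + j13.15 V.
Step 5 — Ohm's law: I = V / Z_total = (-49.07 + j13.15) / (114 - j1.377) = -0.4318 + j0.1101 A.
Step 6 — Convert to polar: |I| = 0.4456 A, ∠I = 165.7°.

I = 0.4456∠165.7° A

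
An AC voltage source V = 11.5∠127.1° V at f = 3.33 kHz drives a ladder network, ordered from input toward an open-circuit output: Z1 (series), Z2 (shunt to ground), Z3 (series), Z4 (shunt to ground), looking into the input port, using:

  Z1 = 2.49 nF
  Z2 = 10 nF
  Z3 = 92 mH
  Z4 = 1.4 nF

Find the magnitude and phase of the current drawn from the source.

Step 1 — Angular frequency: ω = 2π·f = 2π·3330 = 2.092e+04 rad/s.
Step 2 — Component impedances:
  Z1: Z = 1/(jωC) = -j/(ω·C) = 0 - j1.919e+04 Ω
  Z2: Z = 1/(jωC) = -j/(ω·C) = 0 - j4779 Ω
  Z3: Z = jωL = j·2.092e+04·0.092 = 0 + j1925 Ω
  Z4: Z = 1/(jωC) = -j/(ω·C) = 0 - j3.414e+04 Ω
Step 3 — Ladder network (open output): work backward from the far end, alternating series and parallel combinations. Z_in = 0 - j2.336e+04 Ω = 2.336e+04∠-90.0° Ω.
Step 4 — Source phasor: V = 11.5∠127.1° V = -6.937 + j9.172 V.
Step 5 — Ohm's law: I = V / Z_total = (-6.937 + j9.172) / (0 - j2.336e+04) = -0.0003927 - j0.000297 A.
Step 6 — Convert to polar: |I| = 0.0004924 A, ∠I = -142.9°.

I = 0.0004924∠-142.9° A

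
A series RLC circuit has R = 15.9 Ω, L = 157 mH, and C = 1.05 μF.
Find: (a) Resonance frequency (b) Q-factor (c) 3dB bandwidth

Step 1 — Resonance condition Im(Z)=0 gives ω₀ = 1/√(LC).
Step 2 — ω₀ = 1/√(0.157·1.05e-06) = 2463 rad/s.
Step 3 — f₀ = ω₀/(2π) = 392 Hz.
Step 4 — Series Q: Q = ω₀L/R = 2463·0.157/15.9 = 24.32.
Step 5 — 3dB bandwidth: Δω = ω₀/Q = 101.3 rad/s; BW = Δω/(2π) = 16.12 Hz.

(a) f₀ = 392 Hz  (b) Q = 24.32  (c) BW = 16.12 Hz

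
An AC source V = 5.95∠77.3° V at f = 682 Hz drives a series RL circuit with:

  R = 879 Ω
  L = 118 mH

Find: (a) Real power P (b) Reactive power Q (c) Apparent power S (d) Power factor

Step 1 — Angular frequency: ω = 2π·f = 2π·682 = 4285 rad/s.
Step 2 — Component impedances:
  R: Z = R = 879 Ω
  L: Z = jωL = j·4285·0.118 = 0 + j505.6 Ω
Step 3 — Series combination: Z_total = R + L = 879 + j505.6 Ω = 1014∠29.9° Ω.
Step 4 — Source phasor: V = 5.95∠77.3° V = 1.308 + j5.804 V.
Step 5 — Current: I = V / Z = 0.003972 + j0.004318 A = 0.005868∠47.4° A.
Step 6 — Complex power: S = V·I* = 0.03026 + j0.01741 VA.
Step 7 — Real power: P = Re(S) = 0.03026 W.
Step 8 — Reactive power: Q = Im(S) = 0.01741 VAR.
Step 9 — Apparent power: |S| = 0.03491 VA.
Step 10 — Power factor: PF = P/|S| = 0.8668 (lagging).

(a) P = 0.03026 W  (b) Q = 0.01741 VAR  (c) S = 0.03491 VA  (d) PF = 0.8668 (lagging)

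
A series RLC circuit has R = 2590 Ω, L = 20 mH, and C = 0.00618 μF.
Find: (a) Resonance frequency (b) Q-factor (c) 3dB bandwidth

Step 1 — Resonance condition Im(Z)=0 gives ω₀ = 1/√(LC).
Step 2 — ω₀ = 1/√(0.02·6.18e-09) = 8.995e+04 rad/s.
Step 3 — f₀ = ω₀/(2π) = 1.432e+04 Hz.
Step 4 — Series Q: Q = ω₀L/R = 8.995e+04·0.02/2590 = 0.6946.
Step 5 — 3dB bandwidth: Δω = ω₀/Q = 1.295e+05 rad/s; BW = Δω/(2π) = 2.061e+04 Hz.

(a) f₀ = 1.432e+04 Hz  (b) Q = 0.6946  (c) BW = 2.061e+04 Hz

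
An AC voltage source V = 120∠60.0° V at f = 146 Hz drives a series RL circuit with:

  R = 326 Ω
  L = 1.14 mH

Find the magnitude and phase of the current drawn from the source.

Step 1 — Angular frequency: ω = 2π·f = 2π·146 = 917.3 rad/s.
Step 2 — Component impedances:
  R: Z = R = 326 Ω
  L: Z = jωL = j·917.3·0.00114 = 0 + j1.046 Ω
Step 3 — Series combination: Z_total = R + L = 326 + j1.046 Ω = 326∠0.2° Ω.
Step 4 — Source phasor: V = 120∠60.0° V = 60 + j103.9 V.
Step 5 — Ohm's law: I = V / Z_total = (60 + j103.9) / (326 + j1.046) = 0.1851 + j0.3182 A.
Step 6 — Convert to polar: |I| = 0.3681 A, ∠I = 59.8°.

I = 0.3681∠59.8° A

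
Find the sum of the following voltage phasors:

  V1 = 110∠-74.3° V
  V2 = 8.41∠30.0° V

Step 1 — Convert each phasor to rectangular form:
  V1 = 110·(cos(-74.3°) + j·sin(-74.3°)) = 29.77 - j105.9 V
  V2 = 8.41·(cos(30.0°) + j·sin(30.0°)) = 7.283 + j4.205 V
Step 2 — Sum components: V_total = 37.05 - j101.7 V.
Step 3 — Convert to polar: |V_total| = 108.2 V, ∠V_total = -70.0°.

V_total = 108.2∠-70.0° V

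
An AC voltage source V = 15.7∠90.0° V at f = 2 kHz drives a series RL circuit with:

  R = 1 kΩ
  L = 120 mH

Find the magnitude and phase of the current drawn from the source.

Step 1 — Angular frequency: ω = 2π·f = 2π·2000 = 1.257e+04 rad/s.
Step 2 — Component impedances:
  R: Z = R = 1000 Ω
  L: Z = jωL = j·1.257e+04·0.12 = 0 + j1508 Ω
Step 3 — Series combination: Z_total = R + L = 1000 + j1508 Ω = 1809∠56.4° Ω.
Step 4 — Source phasor: V = 15.7∠90.0° V = 0 + j15.7 V.
Step 5 — Ohm's law: I = V / Z_total = (0 + j15.7) / (1000 + j1508) = 0.007231 + j0.004795 A.
Step 6 — Convert to polar: |I| = 0.008677 A, ∠I = 33.6°.

I = 0.008677∠33.6° A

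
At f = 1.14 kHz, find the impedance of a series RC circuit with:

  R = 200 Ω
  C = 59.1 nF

Step 1 — Angular frequency: ω = 2π·f = 2π·1140 = 7163 rad/s.
Step 2 — Component impedances:
  R: Z = R = 200 Ω
  C: Z = 1/(jωC) = -j/(ω·C) = 0 - j2362 Ω
Step 3 — Series combination: Z_total = R + C = 200 - j2362 Ω = 2371∠-85.2° Ω.

Z = 200 - j2362 Ω = 2371∠-85.2° Ω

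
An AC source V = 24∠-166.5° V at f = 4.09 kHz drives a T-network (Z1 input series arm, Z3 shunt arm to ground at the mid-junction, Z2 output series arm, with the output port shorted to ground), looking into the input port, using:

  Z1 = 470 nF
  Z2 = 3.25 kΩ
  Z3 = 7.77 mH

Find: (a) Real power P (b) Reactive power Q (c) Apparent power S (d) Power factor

Step 1 — Angular frequency: ω = 2π·f = 2π·4090 = 2.57e+04 rad/s.
Step 2 — Component impedances:
  Z1: Z = 1/(jωC) = -j/(ω·C) = 0 - j82.79 Ω
  Z2: Z = R = 3250 Ω
  Z3: Z = jωL = j·2.57e+04·0.00777 = 0 + j199.7 Ω
Step 3 — With the output port shorted to ground, the output series arm Z2 runs from the junction to ground; the shunt arm Z3 also runs from the junction to ground. They appear in parallel: Z3 || Z2 = 12.22 + j198.9 Ω.
Step 4 — Series with input arm Z1: Z_in = Z1 + (Z3 || Z2) = 12.22 + j116.1 Ω = 116.8∠84.0° Ω.
Step 5 — Source phasor: V = 24∠-166.5° V = -23.34 - j5.603 V.
Step 6 — Current: I = V / Z = -0.06863 + j0.1937 A = 0.2055∠109.5° A.
Step 7 — Complex power: S = V·I* = 0.5163 + j4.906 VA.
Step 8 — Real power: P = Re(S) = 0.5163 W.
Step 9 — Reactive power: Q = Im(S) = 4.906 VAR.
Step 10 — Apparent power: |S| = 4.933 VA.
Step 11 — Power factor: PF = P/|S| = 0.1047 (lagging).

(a) P = 0.5163 W  (b) Q = 4.906 VAR  (c) S = 4.933 VA  (d) PF = 0.1047 (lagging)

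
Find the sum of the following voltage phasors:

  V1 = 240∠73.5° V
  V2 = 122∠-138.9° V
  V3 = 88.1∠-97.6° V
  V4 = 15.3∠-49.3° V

Step 1 — Convert each phasor to rectangular form:
  V1 = 240·(cos(73.5°) + j·sin(73.5°)) = 68.16 + j230.1 V
  V2 = 122·(cos(-138.9°) + j·sin(-138.9°)) = -91.93 - j80.2 V
  V3 = 88.1·(cos(-97.6°) + j·sin(-97.6°)) = -11.65 - j87.33 V
  V4 = 15.3·(cos(-49.3°) + j·sin(-49.3°)) = 9.977 - j11.6 V
Step 2 — Sum components: V_total = -25.45 + j50.99 V.
Step 3 — Convert to polar: |V_total| = 56.99 V, ∠V_total = 116.5°.

V_total = 56.99∠116.5° V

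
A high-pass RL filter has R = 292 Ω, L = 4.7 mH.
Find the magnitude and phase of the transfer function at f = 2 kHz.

Step 1 — Angular frequency: ω = 2π·2000 = 1.257e+04 rad/s.
Step 2 — Transfer function: H(jω) = jωL/(R + jωL).
Step 3 — Numerator jωL = j·59.06; denominator R + jωL = 292 + j59.06.
Step 4 — H = 0.0393 + j0.1943.
Step 5 — Magnitude: |H| = 0.1983 (-14.1 dB); phase: φ = 78.6°.

|H| = 0.1983 (-14.1 dB), φ = 78.6°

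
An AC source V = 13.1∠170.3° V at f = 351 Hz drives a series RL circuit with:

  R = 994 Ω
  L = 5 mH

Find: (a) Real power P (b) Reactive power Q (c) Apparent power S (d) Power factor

Step 1 — Angular frequency: ω = 2π·f = 2π·351 = 2205 rad/s.
Step 2 — Component impedances:
  R: Z = R = 994 Ω
  L: Z = jωL = j·2205·0.005 = 0 + j11.03 Ω
Step 3 — Series combination: Z_total = R + L = 994 + j11.03 Ω = 994.1∠0.6° Ω.
Step 4 — Source phasor: V = 13.1∠170.3° V = -12.91 + j2.207 V.
Step 5 — Current: I = V / Z = -0.01296 + j0.002364 A = 0.01318∠169.7° A.
Step 6 — Complex power: S = V·I* = 0.1726 + j0.001915 VA.
Step 7 — Real power: P = Re(S) = 0.1726 W.
Step 8 — Reactive power: Q = Im(S) = 0.001915 VAR.
Step 9 — Apparent power: |S| = 0.1726 VA.
Step 10 — Power factor: PF = P/|S| = 0.9999 (lagging).

(a) P = 0.1726 W  (b) Q = 0.001915 VAR  (c) S = 0.1726 VA  (d) PF = 0.9999 (lagging)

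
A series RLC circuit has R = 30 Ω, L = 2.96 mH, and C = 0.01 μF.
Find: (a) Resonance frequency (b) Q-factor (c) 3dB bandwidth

Step 1 — Resonance condition Im(Z)=0 gives ω₀ = 1/√(LC).
Step 2 — ω₀ = 1/√(0.00296·1e-08) = 1.838e+05 rad/s.
Step 3 — f₀ = ω₀/(2π) = 2.925e+04 Hz.
Step 4 — Series Q: Q = ω₀L/R = 1.838e+05·0.00296/30 = 18.14.
Step 5 — 3dB bandwidth: Δω = ω₀/Q = 1.014e+04 rad/s; BW = Δω/(2π) = 1613 Hz.

(a) f₀ = 2.925e+04 Hz  (b) Q = 18.14  (c) BW = 1613 Hz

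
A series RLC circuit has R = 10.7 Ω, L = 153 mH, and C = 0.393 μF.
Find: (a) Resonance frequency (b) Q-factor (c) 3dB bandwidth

Step 1 — Resonance: ω₀ = 1/√(LC) = 1/√(0.153·3.93e-07) = 4078 rad/s.
Step 2 — f₀ = ω₀/(2π) = 649 Hz.
Step 3 — Series Q: Q = ω₀L/R = 4078·0.153/10.7 = 58.31.
Step 4 — Bandwidth: Δω = ω₀/Q = 69.93 rad/s; BW = Δω/(2π) = 11.13 Hz.

(a) f₀ = 649 Hz  (b) Q = 58.31  (c) BW = 11.13 Hz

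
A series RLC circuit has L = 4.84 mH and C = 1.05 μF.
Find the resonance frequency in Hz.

Step 1 — Resonance condition Im(Z)=0 gives ω₀ = 1/√(LC).
Step 2 — ω₀ = 1/√(0.00484·1.05e-06) = 1.403e+04 rad/s.
Step 3 — f₀ = ω₀/(2π) = 2233 Hz.

f₀ = 2233 Hz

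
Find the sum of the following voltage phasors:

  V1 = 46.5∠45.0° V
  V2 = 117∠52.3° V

Step 1 — Convert each phasor to rectangular form:
  V1 = 46.5·(cos(45.0°) + j·sin(45.0°)) = 32.88 + j32.88 V
  V2 = 117·(cos(52.3°) + j·sin(52.3°)) = 71.55 + j92.57 V
Step 2 — Sum components: V_total = 104.4 + j125.5 V.
Step 3 — Convert to polar: |V_total| = 163.2 V, ∠V_total = 50.2°.

V_total = 163.2∠50.2° V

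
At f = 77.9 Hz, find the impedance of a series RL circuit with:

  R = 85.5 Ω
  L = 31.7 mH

Step 1 — Angular frequency: ω = 2π·f = 2π·77.9 = 489.5 rad/s.
Step 2 — Component impedances:
  R: Z = R = 85.5 Ω
  L: Z = jωL = j·489.5·0.0317 = 0 + j15.52 Ω
Step 3 — Series combination: Z_total = R + L = 85.5 + j15.52 Ω = 86.9∠10.3° Ω.

Z = 85.5 + j15.52 Ω = 86.9∠10.3° Ω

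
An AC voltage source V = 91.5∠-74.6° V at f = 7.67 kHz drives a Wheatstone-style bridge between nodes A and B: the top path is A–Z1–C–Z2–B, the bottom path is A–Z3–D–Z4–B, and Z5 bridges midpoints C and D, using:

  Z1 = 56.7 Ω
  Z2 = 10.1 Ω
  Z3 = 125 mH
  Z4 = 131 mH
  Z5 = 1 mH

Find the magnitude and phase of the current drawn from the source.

Step 1 — Angular frequency: ω = 2π·f = 2π·7670 = 4.819e+04 rad/s.
Step 2 — Component impedances:
  Z1: Z = R = 56.7 Ω
  Z2: Z = R = 10.1 Ω
  Z3: Z = jωL = j·4.819e+04·0.125 = 0 + j6024 Ω
  Z4: Z = jωL = j·4.819e+04·0.131 = 0 + j6313 Ω
  Z5: Z = jωL = j·4.819e+04·0.001 = 0 + j48.19 Ω
Step 3 — Bridge requires nodal analysis (the Z5 bridge couples midpoints C and D, so the two paths cannot be reduced to a simple series/parallel combination). Setting node B to ground and injecting 1 A at node A, the 3-node admittance system at A, C, D solves to V_A = Z_AB = 66.8 + j0.5469 Ω = 66.8∠0.5° Ω.
Step 4 — Source phasor: V = 91.5∠-74.6° V = 24.3 - j88.21 V.
Step 5 — Ohm's law: I = V / Z_total = (24.3 - j88.21) / (66.8 + j0.5469) = 0.3529 - j1.324 A.
Step 6 — Convert to polar: |I| = 1.37 A, ∠I = -75.1°.

I = 1.37∠-75.1° A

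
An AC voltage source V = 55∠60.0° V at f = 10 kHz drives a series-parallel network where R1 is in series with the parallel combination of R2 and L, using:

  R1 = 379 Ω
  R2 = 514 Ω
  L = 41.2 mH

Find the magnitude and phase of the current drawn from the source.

Step 1 — Angular frequency: ω = 2π·f = 2π·1e+04 = 6.283e+04 rad/s.
Step 2 — Component impedances:
  R1: Z = R = 379 Ω
  R2: Z = R = 514 Ω
  L: Z = jωL = j·6.283e+04·0.0412 = 0 + j2589 Ω
Step 3 — Parallel branch: R2 || L = 1/(1/R2 + 1/L) = 494.5 + j98.19 Ω.
Step 4 — Series with R1: Z_total = R1 + (R2 || L) = 873.5 + j98.19 Ω = 879∠6.4° Ω.
Step 5 — Source phasor: V = 55∠60.0° V = 27.5 + j47.63 V.
Step 6 — Ohm's law: I = V / Z_total = (27.5 + j47.63) / (873.5 + j98.19) = 0.03714 + j0.05035 A.
Step 7 — Convert to polar: |I| = 0.06257 A, ∠I = 53.6°.

I = 0.06257∠53.6° A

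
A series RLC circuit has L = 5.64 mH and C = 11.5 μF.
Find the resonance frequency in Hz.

Step 1 — Resonance condition Im(Z)=0 gives ω₀ = 1/√(LC).
Step 2 — ω₀ = 1/√(0.00564·1.15e-05) = 3927 rad/s.
Step 3 — f₀ = ω₀/(2π) = 624.9 Hz.

f₀ = 624.9 Hz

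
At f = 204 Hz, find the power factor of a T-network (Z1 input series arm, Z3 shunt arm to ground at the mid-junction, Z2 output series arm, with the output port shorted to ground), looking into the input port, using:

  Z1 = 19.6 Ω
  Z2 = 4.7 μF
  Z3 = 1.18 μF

Step 1 — Angular frequency: ω = 2π·f = 2π·204 = 1282 rad/s.
Step 2 — Component impedances:
  Z1: Z = R = 19.6 Ω
  Z2: Z = 1/(jωC) = -j/(ω·C) = 0 - j166 Ω
  Z3: Z = 1/(jωC) = -j/(ω·C) = 0 - j661.2 Ω
Step 3 — With the output port shorted to ground, the output series arm Z2 runs from the junction to ground; the shunt arm Z3 also runs from the junction to ground. They appear in parallel: Z3 || Z2 = 0 - j132.7 Ω.
Step 4 — Series with input arm Z1: Z_in = Z1 + (Z3 || Z2) = 19.6 - j132.7 Ω = 134.1∠-81.6° Ω.
Step 5 — Power factor: PF = cos(φ) = Re(Z)/|Z| = 19.6/134.12 = 0.1461.
Step 6 — Type: Im(Z) = -132.7 ⇒ leading (phase φ = -81.6°).

PF = 0.1461 (leading, φ = -81.6°)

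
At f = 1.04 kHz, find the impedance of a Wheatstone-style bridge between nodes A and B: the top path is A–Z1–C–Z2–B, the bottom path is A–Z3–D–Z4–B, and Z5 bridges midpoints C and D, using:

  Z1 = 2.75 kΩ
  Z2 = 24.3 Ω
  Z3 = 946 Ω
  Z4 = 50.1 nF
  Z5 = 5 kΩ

Step 1 — Angular frequency: ω = 2π·f = 2π·1040 = 6535 rad/s.
Step 2 — Component impedances:
  Z1: Z = R = 2750 Ω
  Z2: Z = R = 24.3 Ω
  Z3: Z = R = 946 Ω
  Z4: Z = 1/(jωC) = -j/(ω·C) = 0 - j3055 Ω
  Z5: Z = R = 5000 Ω
Step 3 — Bridge requires nodal analysis (the Z5 bridge couples midpoints C and D, so the two paths cannot be reduced to a simple series/parallel combination). Setting node B to ground and injecting 1 A at node A, the 3-node admittance system at A, C, D solves to V_A = Z_AB = 1508 - j564.4 Ω = 1610∠-20.5° Ω.

Z = 1508 - j564.4 Ω = 1610∠-20.5° Ω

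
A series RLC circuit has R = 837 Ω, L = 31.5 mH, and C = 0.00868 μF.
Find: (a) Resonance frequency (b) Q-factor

Step 1 — Resonance condition Im(Z)=0 gives ω₀ = 1/√(LC).
Step 2 — ω₀ = 1/√(0.0315·8.68e-09) = 6.048e+04 rad/s.
Step 3 — f₀ = ω₀/(2π) = 9625 Hz.
Step 4 — Series Q: Q = ω₀L/R = 6.048e+04·0.0315/837 = 2.276.

(a) f₀ = 9625 Hz  (b) Q = 2.276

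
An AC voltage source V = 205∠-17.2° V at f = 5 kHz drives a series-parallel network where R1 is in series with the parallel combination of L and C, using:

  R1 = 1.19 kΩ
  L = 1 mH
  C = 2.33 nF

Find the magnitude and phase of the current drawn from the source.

Step 1 — Angular frequency: ω = 2π·f = 2π·5000 = 3.142e+04 rad/s.
Step 2 — Component impedances:
  R1: Z = R = 1190 Ω
  L: Z = jωL = j·3.142e+04·0.001 = 0 + j31.42 Ω
  C: Z = 1/(jωC) = -j/(ω·C) = 0 - j1.366e+04 Ω
Step 3 — Parallel branch: L || C = 1/(1/L + 1/C) = 0 + j31.49 Ω.
Step 4 — Series with R1: Z_total = R1 + (L || C) = 1190 + j31.49 Ω = 1190∠1.5° Ω.
Step 5 — Source phasor: V = 205∠-17.2° V = 195.8 - j60.62 V.
Step 6 — Ohm's law: I = V / Z_total = (195.8 - j60.62) / (1190 + j31.49) = 0.1631 - j0.05526 A.
Step 7 — Convert to polar: |I| = 0.1722 A, ∠I = -18.7°.

I = 0.1722∠-18.7° A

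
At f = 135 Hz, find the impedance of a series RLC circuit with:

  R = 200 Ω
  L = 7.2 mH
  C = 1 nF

Step 1 — Angular frequency: ω = 2π·f = 2π·135 = 848.2 rad/s.
Step 2 — Component impedances:
  R: Z = R = 200 Ω
  L: Z = jωL = j·848.2·0.0072 = 0 + j6.107 Ω
  C: Z = 1/(jωC) = -j/(ω·C) = 0 - j1.179e+06 Ω
Step 3 — Series combination: Z_total = R + L + C = 200 - j1.179e+06 Ω = 1.179e+06∠-90.0° Ω.

Z = 200 - j1.179e+06 Ω = 1.179e+06∠-90.0° Ω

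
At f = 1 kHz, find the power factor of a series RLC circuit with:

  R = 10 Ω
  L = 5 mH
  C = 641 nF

Step 1 — Angular frequency: ω = 2π·f = 2π·1000 = 6283 rad/s.
Step 2 — Component impedances:
  R: Z = R = 10 Ω
  L: Z = jωL = j·6283·0.005 = 0 + j31.42 Ω
  C: Z = 1/(jωC) = -j/(ω·C) = 0 - j248.3 Ω
Step 3 — Series combination: Z_total = R + L + C = 10 - j216.9 Ω = 217.1∠-87.4° Ω.
Step 4 — Power factor: PF = cos(φ) = Re(Z)/|Z| = 10/217.1 = 0.04606.
Step 5 — Type: Im(Z) = -216.9 ⇒ leading (phase φ = -87.4°).

PF = 0.04606 (leading, φ = -87.4°)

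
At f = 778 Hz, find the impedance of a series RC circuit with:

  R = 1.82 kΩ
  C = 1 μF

Step 1 — Angular frequency: ω = 2π·f = 2π·778 = 4888 rad/s.
Step 2 — Component impedances:
  R: Z = R = 1820 Ω
  C: Z = 1/(jωC) = -j/(ω·C) = 0 - j204.6 Ω
Step 3 — Series combination: Z_total = R + C = 1820 - j204.6 Ω = 1831∠-6.4° Ω.

Z = 1820 - j204.6 Ω = 1831∠-6.4° Ω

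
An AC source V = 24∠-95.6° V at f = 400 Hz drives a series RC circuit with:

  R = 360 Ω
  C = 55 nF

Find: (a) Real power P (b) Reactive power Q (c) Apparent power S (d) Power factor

Step 1 — Angular frequency: ω = 2π·f = 2π·400 = 2513 rad/s.
Step 2 — Component impedances:
  R: Z = R = 360 Ω
  C: Z = 1/(jωC) = -j/(ω·C) = 0 - j7234 Ω
Step 3 — Series combination: Z_total = R + C = 360 - j7234 Ω = 7243∠-87.2° Ω.
Step 4 — Source phasor: V = 24∠-95.6° V = -2.342 - j23.89 V.
Step 5 — Current: I = V / Z = 0.003277 - j0.0004868 A = 0.003313∠-8.4° A.
Step 6 — Complex power: S = V·I* = 0.003952 - j0.07942 VA.
Step 7 — Real power: P = Re(S) = 0.003952 W.
Step 8 — Reactive power: Q = Im(S) = -0.07942 VAR.
Step 9 — Apparent power: |S| = 0.07952 VA.
Step 10 — Power factor: PF = P/|S| = 0.0497 (leading).

(a) P = 0.003952 W  (b) Q = -0.07942 VAR  (c) S = 0.07952 VA  (d) PF = 0.0497 (leading)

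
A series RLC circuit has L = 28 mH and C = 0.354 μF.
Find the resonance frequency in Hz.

Step 1 — Resonance condition Im(Z)=0 gives ω₀ = 1/√(LC).
Step 2 — ω₀ = 1/√(0.028·3.54e-07) = 1.004e+04 rad/s.
Step 3 — f₀ = ω₀/(2π) = 1599 Hz.

f₀ = 1599 Hz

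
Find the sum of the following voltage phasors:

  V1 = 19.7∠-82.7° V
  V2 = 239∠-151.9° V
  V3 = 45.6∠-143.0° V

Step 1 — Convert each phasor to rectangular form:
  V1 = 19.7·(cos(-82.7°) + j·sin(-82.7°)) = 2.503 - j19.54 V
  V2 = 239·(cos(-151.9°) + j·sin(-151.9°)) = -210.8 - j112.6 V
  V3 = 45.6·(cos(-143.0°) + j·sin(-143.0°)) = -36.42 - j27.44 V
Step 2 — Sum components: V_total = -244.7 - j159.6 V.
Step 3 — Convert to polar: |V_total| = 292.2 V, ∠V_total = -146.9°.

V_total = 292.2∠-146.9° V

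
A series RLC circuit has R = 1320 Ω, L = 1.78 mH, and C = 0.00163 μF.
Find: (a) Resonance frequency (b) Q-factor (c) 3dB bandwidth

Step 1 — Resonance: ω₀ = 1/√(LC) = 1/√(0.00178·1.63e-09) = 5.871e+05 rad/s.
Step 2 — f₀ = ω₀/(2π) = 9.344e+04 Hz.
Step 3 — Series Q: Q = ω₀L/R = 5.871e+05·0.00178/1320 = 0.7917.
Step 4 — Bandwidth: Δω = ω₀/Q = 7.416e+05 rad/s; BW = Δω/(2π) = 1.18e+05 Hz.

(a) f₀ = 9.344e+04 Hz  (b) Q = 0.7917  (c) BW = 1.18e+05 Hz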